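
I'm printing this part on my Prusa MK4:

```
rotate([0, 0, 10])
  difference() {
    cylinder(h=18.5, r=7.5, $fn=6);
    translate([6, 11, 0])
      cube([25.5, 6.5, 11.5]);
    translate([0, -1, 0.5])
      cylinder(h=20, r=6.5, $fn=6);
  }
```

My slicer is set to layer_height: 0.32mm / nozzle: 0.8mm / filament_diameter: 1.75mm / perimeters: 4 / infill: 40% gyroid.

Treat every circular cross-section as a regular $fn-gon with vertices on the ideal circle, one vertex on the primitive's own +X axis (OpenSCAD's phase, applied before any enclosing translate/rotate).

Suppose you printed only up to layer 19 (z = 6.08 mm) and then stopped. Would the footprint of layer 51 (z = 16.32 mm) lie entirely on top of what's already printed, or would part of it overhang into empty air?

entirely on top

Compare the two slices. At z = 6.08: the r=7.5 cylinder gives a regular 6-gon of circumradius 7.5 (constant along its height) (area = (6/2)·7.500²·sin(360°/6) = 146.14 mm²); the cube at (6, 11) is present — its section is the full 25.5×6.5 rectangle (area 165.75 mm²); the r=6.5 cylinder at (0, -1) gives a regular 6-gon of circumradius 6.5 (constant along its height) (area = (6/2)·6.500²·sin(360°/6) = 109.77 mm²); Taking the first minus the rest: starting from the r=7.5 cylinder (146.14 mm²), the 25.5×6.5 cube at (6, 11) misses the remaining region (no effect); the r=6.5 cylinder at (0, -1) partially overlaps it — only the 108.89 mm² overlap (of its 109.77 mm²) is removed, clipping the outline — area = 37.25 mm²; (whole slice rotated 10° about Z — lengths, areas and connectivity unchanged). At z = 16.32: the r=7.5 cylinder contributes a regular 6-gon of circumradius 7.5 (area = (6/2)·7.500²·sin(360°/6) = 146.14 mm²); the cube at (6, 11) does not reach this height (z outside [0, 11.5]); the r=6.5 cylinder at (0, -1) gives a regular 6-gon of circumradius 6.5 (constant along its height) (area = (6/2)·6.500²·sin(360°/6) = 109.77 mm²); After the difference (first − rest): starting from the r=7.5 cylinder (146.14 mm²), the r=6.5 cylinder at (0, -1) partially overlaps it — only the 108.89 mm² overlap (of its 109.77 mm²) is removed, clipping the outline — area = 37.25 mm²; (whole slice rotated 10° about Z — lengths, areas and connectivity unchanged). Checking containment: the cross-section at z = 16.32 is a subset of the cross-section at z = 6.08.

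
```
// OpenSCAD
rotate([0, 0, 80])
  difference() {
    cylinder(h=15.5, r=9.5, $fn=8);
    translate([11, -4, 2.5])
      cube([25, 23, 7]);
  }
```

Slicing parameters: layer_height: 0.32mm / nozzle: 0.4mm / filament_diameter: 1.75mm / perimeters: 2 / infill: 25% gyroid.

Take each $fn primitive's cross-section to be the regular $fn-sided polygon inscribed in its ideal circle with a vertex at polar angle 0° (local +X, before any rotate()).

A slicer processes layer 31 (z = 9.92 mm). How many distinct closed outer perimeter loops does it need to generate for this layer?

1

At z = 9.92 mm: the r=9.5 cylinder contributes a regular 8-gon of circumradius 9.5; the cube at (11, -4) is absent (z outside [2.5, 9.5]); Subtracting the remaining from the first: none of the subtracted shapes is present at this height, so the r=9.5 cylinder is unchanged — 1 connected region; (rotated 80° about Z; rotation is an isometry so areas/perimeters/island counts are preserved). The result has 1 disconnected region.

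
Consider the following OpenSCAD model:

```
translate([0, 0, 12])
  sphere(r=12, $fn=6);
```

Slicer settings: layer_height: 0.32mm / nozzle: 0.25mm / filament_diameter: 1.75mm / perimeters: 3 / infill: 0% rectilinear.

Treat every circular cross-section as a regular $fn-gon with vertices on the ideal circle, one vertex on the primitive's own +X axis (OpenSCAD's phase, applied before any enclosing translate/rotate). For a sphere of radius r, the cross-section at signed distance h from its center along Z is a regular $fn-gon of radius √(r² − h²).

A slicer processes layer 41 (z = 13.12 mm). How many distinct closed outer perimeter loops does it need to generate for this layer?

1

At z = 13.12 mm: the sphere: section is a regular 6-gon, circumradius = √(r²−h²) = √(12²−1.12²) = 11.948. The result has 1 disconnected region.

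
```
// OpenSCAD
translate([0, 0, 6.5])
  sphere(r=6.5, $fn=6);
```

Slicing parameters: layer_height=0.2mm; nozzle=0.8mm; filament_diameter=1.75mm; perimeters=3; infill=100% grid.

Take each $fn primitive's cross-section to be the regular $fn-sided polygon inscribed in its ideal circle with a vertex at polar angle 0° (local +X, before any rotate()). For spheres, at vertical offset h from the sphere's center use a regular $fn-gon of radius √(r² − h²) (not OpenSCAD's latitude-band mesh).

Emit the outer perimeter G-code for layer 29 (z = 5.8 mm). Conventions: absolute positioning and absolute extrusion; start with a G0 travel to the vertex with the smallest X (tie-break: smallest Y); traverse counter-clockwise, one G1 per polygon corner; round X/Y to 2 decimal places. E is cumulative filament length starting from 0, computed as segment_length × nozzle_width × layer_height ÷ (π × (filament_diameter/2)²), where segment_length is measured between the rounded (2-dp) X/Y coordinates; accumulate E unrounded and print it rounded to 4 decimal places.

G0 X-6.46 Y0.00 Z5.80
G1 X-3.23 Y-5.60 E0.4300
G1 X3.23 Y-5.60 E0.8598
G1 X6.46 Y0.00 E1.2898
G1 X3.23 Y5.60 E1.7198
G1 X-3.23 Y5.60 E2.1496
G1 X-6.46 Y0.00 E2.5796

At z = 5.8 mm: the sphere: section is a regular 6-gon, circumradius = √(r²−h²) = √(6.5²−0.7²) = 6.462. The outline is a single polygon with 6 vertices. Extrusion per mm of travel: 0.8 × 0.2 / (π × 0.875²) = 0.066520. Accumulating E over each segment gives final E = 2.5796.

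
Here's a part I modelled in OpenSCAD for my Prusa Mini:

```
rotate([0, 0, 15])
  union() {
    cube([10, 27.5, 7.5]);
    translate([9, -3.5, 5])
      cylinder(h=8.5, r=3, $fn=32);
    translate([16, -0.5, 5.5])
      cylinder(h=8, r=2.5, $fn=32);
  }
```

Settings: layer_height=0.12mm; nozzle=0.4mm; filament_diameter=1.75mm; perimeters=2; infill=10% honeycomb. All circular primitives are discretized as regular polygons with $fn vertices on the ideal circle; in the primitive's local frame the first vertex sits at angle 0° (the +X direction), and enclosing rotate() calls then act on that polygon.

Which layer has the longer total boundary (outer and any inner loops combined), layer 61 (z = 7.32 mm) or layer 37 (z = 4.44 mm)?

Layer 61 (z = 7.32): the 10×27.5 cube contributes its full rectangle (perimeter 75.00 mm); the r=3 cylinder at (9, -3.5) gives a regular 32-gon of circumradius 3 (constant along its height) (perimeter = 2·32·3.000·sin(180°/32) = 18.82 mm); the cylinder at (16, -0.5): section is a regular 32-gon, circumradius r=2.5 (perimeter = 2·32·2.500·sin(180°/32) = 15.68 mm); Taking the union: the 3 present regions are separate (no shared area or edge), so areas and boundary lengths simply add and each stays a separate island — boundary = 109.50 mm; (whole slice rotated 15° about Z — lengths, areas and connectivity unchanged). So its perimeter = 109.50 mm. Layer 37 (z = 4.44): the cube is present — its section is the full 10×27.5 rectangle (perimeter 75.00 mm); the cylinder at (9, -3.5) is not intersected at this z (z outside [5, 13.5]); the cylinder at (16, -0.5) is not intersected at this z (z outside [5.5, 13.5]); Merging all regions: only the 10×27.5 cube is present, so the union is just that shape — boundary = 75.00 mm; (whole slice rotated 15° about Z — lengths, areas and connectivity unchanged). So its perimeter = 75.00 mm. Layer 61 is larger (109.50 vs 75.00 mm).

layer 61 (z = 7.32 mm)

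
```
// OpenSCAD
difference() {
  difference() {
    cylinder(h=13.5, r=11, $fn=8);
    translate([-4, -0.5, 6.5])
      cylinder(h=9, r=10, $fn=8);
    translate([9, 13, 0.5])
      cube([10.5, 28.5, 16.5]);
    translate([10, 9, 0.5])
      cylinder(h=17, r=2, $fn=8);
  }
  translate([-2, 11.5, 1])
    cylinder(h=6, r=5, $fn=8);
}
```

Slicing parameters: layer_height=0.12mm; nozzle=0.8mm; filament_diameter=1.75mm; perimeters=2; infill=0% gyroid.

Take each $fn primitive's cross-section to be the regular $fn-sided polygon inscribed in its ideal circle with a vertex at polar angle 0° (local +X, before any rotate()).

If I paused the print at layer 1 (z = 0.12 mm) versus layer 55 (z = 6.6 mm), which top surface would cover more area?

layer 1 (z = 0.12 mm)

Layer 1 (z = 0.12): the r=11 cylinder gives a regular 8-gon of circumradius 11 (constant along its height) (area = (8/2)·11.000²·sin(360°/8) = 342.24 mm²); the cylinder at (-4, -0.5) does not reach this height (z outside [6.5, 15.5]); the cube at (9, 13) is absent (z outside [0.5, 17]); the cylinder at (10, 9) is not intersected at this z (z outside [0.5, 17.5]); After the difference (first − rest): none of the subtracted shapes is present at this height, so the r=11 cylinder is unchanged — area = 342.24 mm²; the cylinder at (-2, 11.5) is absent (z outside [1, 7]); Subtracting the remaining from the first: none of the subtracted shapes is present at this height, so the result so far is unchanged — area = 342.24 mm². So its area = 342.24 mm². Layer 55 (z = 6.6): the cylinder: section is a regular 8-gon, circumradius r=11 (area = (8/2)·11.000²·sin(360°/8) = 342.24 mm²); the r=10 cylinder at (-4, -0.5) contributes a regular 8-gon of circumradius 10 (area = (8/2)·10.000²·sin(360°/8) = 282.84 mm²); the cube at (9, 13) is present — its section is the full 10.5×28.5 rectangle (area 299.25 mm²); the r=2 cylinder at (10, 9) gives a regular 8-gon of circumradius 2 (constant along its height) (area = (8/2)·2.000²·sin(360°/8) = 11.31 mm²); After the difference (first − rest): starting from the r=11 cylinder (342.24 mm²), the r=10 cylinder at (-4, -0.5) partially overlaps it — only the 230.35 mm² overlap (of its 282.84 mm²) is removed, clipping the outline; the 10.5×28.5 cube at (9, 13) misses the remaining region (no effect); the r=2 cylinder at (10, 9) misses the remaining region (no effect) — area = 111.89 mm²; the r=5 cylinder at (-2, 11.5) gives a regular 8-gon of circumradius 5 (constant along its height) (area = (8/2)·5.000²·sin(360°/8) = 70.71 mm²); Subtracting the remaining from the first: starting from the result so far (111.89 mm²), the r=5 cylinder at (-2, 11.5) partially overlaps it — only the 11.53 mm² overlap (of its 70.71 mm²) is removed, clipping the outline — area = 100.36 mm². So its area = 100.36 mm². Layer 1 is larger (342.24 vs 100.36 mm²).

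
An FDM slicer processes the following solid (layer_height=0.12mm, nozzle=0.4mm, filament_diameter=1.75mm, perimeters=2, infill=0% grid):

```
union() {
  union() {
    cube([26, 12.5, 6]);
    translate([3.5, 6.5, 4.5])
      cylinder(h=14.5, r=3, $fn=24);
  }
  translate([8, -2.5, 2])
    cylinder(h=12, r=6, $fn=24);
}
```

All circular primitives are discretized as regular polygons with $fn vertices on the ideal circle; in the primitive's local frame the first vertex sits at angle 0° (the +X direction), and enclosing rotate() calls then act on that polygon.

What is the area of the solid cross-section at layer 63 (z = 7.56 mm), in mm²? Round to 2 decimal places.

139.76 mm²

At z = 7.56 mm: the cube does not reach this height (z outside [0, 6]); the r=3 cylinder at (3.5, 6.5) gives a regular 24-gon of circumradius 3 (constant along its height) (area = (24/2)·3.000²·sin(360°/24) = 27.95 mm²); Taking the union: only the r=3 cylinder at (3.5, 6.5) is present, so the union is just that shape — area = 27.95 mm²; the r=6 cylinder at (8, -2.5) gives a regular 24-gon of circumradius 6 (constant along its height) (area = (24/2)·6.000²·sin(360°/24) = 111.81 mm²); Combining (union): the 2 present regions are separate (no shared area or edge), so areas and boundary lengths simply add and each stays a separate island — area = 139.76 mm². Overall, the cross-section has 2 separate islands. Net area = 139.76 mm².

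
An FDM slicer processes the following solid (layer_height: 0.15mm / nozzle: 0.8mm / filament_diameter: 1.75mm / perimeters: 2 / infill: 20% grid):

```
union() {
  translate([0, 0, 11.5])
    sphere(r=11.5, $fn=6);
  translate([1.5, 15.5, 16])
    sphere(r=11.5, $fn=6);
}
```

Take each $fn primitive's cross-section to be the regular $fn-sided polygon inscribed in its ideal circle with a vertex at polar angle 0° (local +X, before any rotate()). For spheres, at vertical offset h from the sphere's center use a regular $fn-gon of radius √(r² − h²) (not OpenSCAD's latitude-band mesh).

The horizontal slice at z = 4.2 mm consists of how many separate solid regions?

1

At z = 4.2 mm: the sphere: section is a regular 6-gon, circumradius = √(r²−h²) = √(11.5²−7.3²) = 8.886; the sphere at (1.5, 15.5) is not intersected at this z (|z−center|=11.800 > r=11.5); Merging all regions: only the r=11.5 sphere is present, so the union is just that shape — 1 connected region. The result has 1 disconnected region.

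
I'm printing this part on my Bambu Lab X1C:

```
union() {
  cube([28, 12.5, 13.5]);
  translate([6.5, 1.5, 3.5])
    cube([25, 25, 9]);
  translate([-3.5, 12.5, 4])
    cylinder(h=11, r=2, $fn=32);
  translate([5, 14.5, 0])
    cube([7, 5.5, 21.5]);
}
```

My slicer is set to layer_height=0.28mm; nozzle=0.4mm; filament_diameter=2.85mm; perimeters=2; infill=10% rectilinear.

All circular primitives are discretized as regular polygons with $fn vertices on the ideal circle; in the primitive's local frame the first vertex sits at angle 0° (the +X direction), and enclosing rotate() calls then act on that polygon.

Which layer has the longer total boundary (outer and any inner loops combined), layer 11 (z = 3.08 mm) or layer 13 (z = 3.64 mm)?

Layer 11 (z = 3.08): the cube is present — its section is the full 28×12.5 rectangle (perimeter 81.00 mm); the cube at (6.5, 1.5) is absent (z outside [3.5, 12.5]); the cylinder at (-3.5, 12.5) is not intersected at this z (z outside [4, 15]); the 7×5.5 cube at (5, 14.5) contributes its full rectangle (perimeter 25.00 mm); Taking the union: the 2 present regions are separate (no shared area or edge), so areas and boundary lengths simply add and each stays a separate island — boundary = 106.00 mm. So its perimeter = 106.00 mm. Layer 13 (z = 3.64): the 28×12.5 cube contributes its full rectangle (perimeter 81.00 mm); the cube at (6.5, 1.5) (footprint 25×25) is included at this height (perimeter 100.00 mm); the cylinder at (-3.5, 12.5) is absent (z outside [4, 15]); the 7×5.5 cube at (5, 14.5) contributes its full rectangle (perimeter 25.00 mm); Combining (union): the regions partially overlap (shared area 266.75 mm²), so the edge portions inside another operand are dropped and the merged outline is re-measured after clipping — boundary = 119.00 mm. So its perimeter = 119.00 mm. Layer 13 is larger (119.00 vs 106.00 mm).

layer 13 (z = 3.64 mm)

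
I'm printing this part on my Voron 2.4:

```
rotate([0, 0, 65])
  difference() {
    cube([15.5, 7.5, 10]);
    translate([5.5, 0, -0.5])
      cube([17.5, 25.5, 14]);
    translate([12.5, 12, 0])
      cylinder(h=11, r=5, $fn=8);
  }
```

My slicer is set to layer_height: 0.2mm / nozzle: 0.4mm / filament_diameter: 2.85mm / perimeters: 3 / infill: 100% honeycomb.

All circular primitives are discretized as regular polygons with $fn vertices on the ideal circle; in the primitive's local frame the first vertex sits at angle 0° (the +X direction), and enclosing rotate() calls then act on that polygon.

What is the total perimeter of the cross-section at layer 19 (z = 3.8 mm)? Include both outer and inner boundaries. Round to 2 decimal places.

26.00 mm

At z = 3.8 mm: the cube is present — its section is the full 15.5×7.5 rectangle (perimeter 46.00 mm); the cube at (5.5, 0) (footprint 17.5×25.5) is included at this height (perimeter 86.00 mm); the r=5 cylinder at (12.5, 12) contributes a regular 8-gon of circumradius 5 (perimeter = 2·8·5.000·sin(180°/8) = 30.61 mm); Taking the first minus the rest: starting from the 15.5×7.5 cube, the 17.5×25.5 cube at (5.5, 0) partially overlaps it — only the 75.00 mm² overlap (of its 446.25 mm²) is removed, clipping the outline; the r=5 cylinder at (12.5, 12) misses the remaining region (no effect) — boundary = 26.00 mm; (rotated 65° about Z; rotation is an isometry so areas/perimeters/island counts are preserved). Overall, the cross-section is a single solid region. Total boundary length (outer) = 26.00 mm.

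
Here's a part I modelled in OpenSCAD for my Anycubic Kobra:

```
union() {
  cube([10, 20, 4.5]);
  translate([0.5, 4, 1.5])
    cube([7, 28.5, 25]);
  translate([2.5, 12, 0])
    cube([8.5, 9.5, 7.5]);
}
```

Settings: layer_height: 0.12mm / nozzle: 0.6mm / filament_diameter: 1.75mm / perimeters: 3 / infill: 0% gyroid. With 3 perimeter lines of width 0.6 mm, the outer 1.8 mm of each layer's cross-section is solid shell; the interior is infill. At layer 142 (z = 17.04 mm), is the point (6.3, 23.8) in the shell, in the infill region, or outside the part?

shell

At z = 17.04 mm: the cube is not intersected at this z (z outside [0, 4.5]); the cube at (0.5, 4) (footprint 7×28.5) is included at this height; the cube at (2.5, 12) is absent (z outside [0, 7.5]); Taking the union: only the 7×28.5 cube at (0.5, 4) is present, so the union is just that shape — 1 connected region. Overall, the cross-section is a single solid region. The nearest boundary edge runs (7.50, 4.00)→(7.50, 32.50); distance from the point to it = 1.20 mm. The point is inside the cross-section, 1.20 mm from the nearest boundary — within the 1.8 mm shell band (3 × 0.6).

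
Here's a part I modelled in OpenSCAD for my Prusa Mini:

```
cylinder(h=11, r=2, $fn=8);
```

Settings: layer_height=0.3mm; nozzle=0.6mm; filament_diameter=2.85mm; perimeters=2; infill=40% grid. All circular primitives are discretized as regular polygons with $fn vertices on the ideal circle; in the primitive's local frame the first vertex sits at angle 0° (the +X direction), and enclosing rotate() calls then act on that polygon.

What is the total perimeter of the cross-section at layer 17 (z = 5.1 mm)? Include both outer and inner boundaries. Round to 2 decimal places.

12.25 mm

At z = 5.1 mm: the r=2 cylinder contributes a regular 8-gon of circumradius 2 (perimeter = 2·8·2.000·sin(180°/8) = 12.25 mm). Overall, the cross-section is a single solid region. Total boundary length (outer) = 12.25 mm.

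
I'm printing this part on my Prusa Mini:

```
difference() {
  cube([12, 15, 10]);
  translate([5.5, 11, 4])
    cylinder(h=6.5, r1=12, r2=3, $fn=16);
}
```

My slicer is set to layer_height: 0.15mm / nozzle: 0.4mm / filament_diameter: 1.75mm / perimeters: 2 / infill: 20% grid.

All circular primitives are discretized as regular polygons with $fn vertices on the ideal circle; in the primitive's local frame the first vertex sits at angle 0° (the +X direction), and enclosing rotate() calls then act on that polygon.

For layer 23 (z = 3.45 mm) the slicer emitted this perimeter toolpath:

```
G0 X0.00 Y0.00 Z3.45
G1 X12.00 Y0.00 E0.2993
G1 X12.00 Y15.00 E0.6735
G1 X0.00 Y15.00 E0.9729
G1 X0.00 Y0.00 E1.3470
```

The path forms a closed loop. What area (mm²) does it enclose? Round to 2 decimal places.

180.00 mm²

Apply the shoelace formula to the sequence of (X, Y) vertices; enclosed area = 180.00 mm².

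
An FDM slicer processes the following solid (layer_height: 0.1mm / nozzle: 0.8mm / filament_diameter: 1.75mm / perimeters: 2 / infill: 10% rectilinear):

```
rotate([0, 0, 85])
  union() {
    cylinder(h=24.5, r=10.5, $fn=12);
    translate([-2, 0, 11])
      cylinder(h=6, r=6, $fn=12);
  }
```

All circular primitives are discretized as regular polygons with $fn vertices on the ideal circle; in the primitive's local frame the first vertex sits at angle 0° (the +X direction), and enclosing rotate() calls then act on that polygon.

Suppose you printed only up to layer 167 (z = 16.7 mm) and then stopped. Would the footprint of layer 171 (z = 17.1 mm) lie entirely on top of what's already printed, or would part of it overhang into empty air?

Compare the two slices. At z = 16.7: the r=10.5 cylinder gives a regular 12-gon of circumradius 10.5 (constant along its height) (area = (12/2)·10.500²·sin(360°/12) = 330.75 mm²); the r=6 cylinder at (-2, 0) contributes a regular 12-gon of circumradius 6 (area = (12/2)·6.000²·sin(360°/12) = 108.00 mm²); Taking the union: the r=6 cylinder at (-2, 0) lies entirely inside the r=10.5 cylinder, so the union is just the r=10.5 cylinder — area = 330.75 mm²; (rotated 85° about Z; rotation is an isometry so areas/perimeters/island counts are preserved). At z = 17.1: the r=10.5 cylinder gives a regular 12-gon of circumradius 10.5 (constant along its height) (area = (12/2)·10.500²·sin(360°/12) = 330.75 mm²); the cylinder at (-2, 0) does not reach this height (z outside [11, 17]); Taking the union: only the r=10.5 cylinder is present, so the union is just that shape — area = 330.75 mm²; (whole slice rotated 85° about Z — lengths, areas and connectivity unchanged). Checking containment: the cross-section at z = 17.1 is a subset of the cross-section at z = 16.7.

entirely on top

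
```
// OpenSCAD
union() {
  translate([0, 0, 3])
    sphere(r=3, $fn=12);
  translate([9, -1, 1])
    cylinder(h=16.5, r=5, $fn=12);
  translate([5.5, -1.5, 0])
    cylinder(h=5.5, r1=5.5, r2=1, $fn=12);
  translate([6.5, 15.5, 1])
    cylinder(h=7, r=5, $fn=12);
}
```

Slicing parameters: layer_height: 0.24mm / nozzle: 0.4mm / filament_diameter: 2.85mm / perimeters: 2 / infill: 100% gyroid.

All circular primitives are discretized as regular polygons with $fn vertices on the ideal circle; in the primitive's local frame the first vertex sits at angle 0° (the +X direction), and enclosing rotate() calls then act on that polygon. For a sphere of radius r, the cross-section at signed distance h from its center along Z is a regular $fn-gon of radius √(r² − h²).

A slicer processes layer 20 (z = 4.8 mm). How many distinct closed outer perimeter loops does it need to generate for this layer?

At z = 4.8 mm: the r=3 sphere slices to a regular 12-gon of circumradius 2.400 (√(r²−h²) with h=1.8 from center); the r=5 cylinder at (9, -1) gives a regular 12-gon of circumradius 5 (constant along its height); the cone at (5.5, -1.5): at t=0.873 of its height the radius interpolates to r₁+(r₂−r₁)t = 1.573, giving a regular 12-gon of that circumradius; the cylinder at (6.5, 15.5): section is a regular 12-gon, circumradius r=5; Merging all regions: the regions partially overlap (shared area 7.19 mm²), so overlapping operands fuse into one piece — 3 connected regions. The result has 3 disconnected regions.

3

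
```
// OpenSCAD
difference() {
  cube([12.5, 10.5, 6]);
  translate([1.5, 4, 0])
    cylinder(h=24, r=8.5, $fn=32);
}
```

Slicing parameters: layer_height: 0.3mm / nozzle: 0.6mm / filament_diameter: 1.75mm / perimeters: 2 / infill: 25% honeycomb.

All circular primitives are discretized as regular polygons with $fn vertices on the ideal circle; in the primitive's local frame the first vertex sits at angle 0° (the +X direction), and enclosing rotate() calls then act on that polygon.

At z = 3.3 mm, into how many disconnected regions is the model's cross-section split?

1

At z = 3.3 mm: the 12.5×10.5 cube contributes its full rectangle; the r=8.5 cylinder at (1.5, 4) contributes a regular 32-gon of circumradius 8.5; After the difference (first − rest): starting from the 12.5×10.5 cube, the r=8.5 cylinder at (1.5, 4) partially overlaps it — only the 97.39 mm² overlap (of its 225.52 mm²) is removed, clipping the outline — 1 connected region. The result has 1 disconnected region.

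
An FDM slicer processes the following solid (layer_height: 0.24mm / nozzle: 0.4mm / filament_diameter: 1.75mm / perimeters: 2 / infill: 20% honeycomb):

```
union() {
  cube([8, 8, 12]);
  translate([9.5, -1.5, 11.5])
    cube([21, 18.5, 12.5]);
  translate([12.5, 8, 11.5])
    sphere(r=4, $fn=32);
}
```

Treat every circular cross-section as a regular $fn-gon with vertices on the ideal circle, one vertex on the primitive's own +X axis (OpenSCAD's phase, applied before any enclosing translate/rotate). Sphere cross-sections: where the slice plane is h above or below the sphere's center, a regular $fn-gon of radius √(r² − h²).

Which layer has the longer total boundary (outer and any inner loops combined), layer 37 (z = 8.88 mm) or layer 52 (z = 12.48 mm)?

layer 52 (z = 12.48 mm)

Layer 37 (z = 8.88): the cube (footprint 8×8) is included at this height (perimeter 32.00 mm); the cube at (9.5, -1.5) is not intersected at this z (z outside [11.5, 24]); the sphere at (12.5, 8): section is a regular 32-gon, circumradius = √(r²−h²) = √(4²−2.62²) = 3.023 (perimeter = 2·32·3.023·sin(180°/32) = 18.96 mm); Merging all regions: the 2 present regions are separate (no shared area or edge), so areas and boundary lengths simply add and each stays a separate island — boundary = 50.96 mm. So its perimeter = 50.96 mm. Layer 52 (z = 12.48): the cube is not intersected at this z (z outside [0, 12]); the 21×18.5 cube at (9.5, -1.5) contributes its full rectangle (perimeter 79.00 mm); the r=4 sphere at (12.5, 8) contributes a regular 32-gon of circumradius √(4²−0.98²) = 3.878 (perimeter = 2·32·3.878·sin(180°/32) = 24.33 mm); Combining (union): the regions partially overlap (shared area 44.06 mm²), so the edge portions inside another operand are dropped and the merged outline is re-measured after clipping — boundary = 79.41 mm. So its perimeter = 79.41 mm. Layer 52 is larger (79.41 vs 50.96 mm).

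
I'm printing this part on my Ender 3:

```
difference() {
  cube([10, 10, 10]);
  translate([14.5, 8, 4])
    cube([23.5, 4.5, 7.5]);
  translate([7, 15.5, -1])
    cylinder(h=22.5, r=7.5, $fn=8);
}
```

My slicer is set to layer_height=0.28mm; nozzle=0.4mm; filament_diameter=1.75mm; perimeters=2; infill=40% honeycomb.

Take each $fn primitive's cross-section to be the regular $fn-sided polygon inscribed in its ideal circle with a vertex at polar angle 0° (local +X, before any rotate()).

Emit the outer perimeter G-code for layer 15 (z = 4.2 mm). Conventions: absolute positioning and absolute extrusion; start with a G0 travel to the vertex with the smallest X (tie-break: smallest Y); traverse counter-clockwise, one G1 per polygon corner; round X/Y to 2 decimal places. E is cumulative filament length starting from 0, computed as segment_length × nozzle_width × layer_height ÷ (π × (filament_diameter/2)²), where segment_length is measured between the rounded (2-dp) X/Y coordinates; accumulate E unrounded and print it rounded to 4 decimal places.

G0 X0.00 Y0.00 Z4.20
G1 X10.00 Y0.00 E0.4656
G1 X10.00 Y9.24 E0.8959
G1 X7.00 Y8.00 E1.0471
G1 X2.17 Y10.00 E1.2905
G1 X0.00 Y10.00 E1.3915
G1 X0.00 Y0.00 E1.8572

At z = 4.2 mm: the 10×10 cube contributes its full rectangle; the cube at (14.5, 8) is present — its section is the full 23.5×4.5 rectangle; the cylinder at (7, 15.5): section is a regular 8-gon, circumradius r=7.5; After the difference (first − rest): starting from the 10×10 cube, the 23.5×4.5 cube at (14.5, 8) misses the remaining region (no effect); the r=7.5 cylinder at (7, 15.5) partially overlaps it — only the 8.96 mm² overlap (of its 159.10 mm²) is removed, clipping the outline — 1 connected region. The outline is a single polygon with 6 vertices. Extrusion per mm of travel: 0.4 × 0.28 / (π × 0.875²) = 0.046564. Accumulating E over each segment gives final E = 1.8572.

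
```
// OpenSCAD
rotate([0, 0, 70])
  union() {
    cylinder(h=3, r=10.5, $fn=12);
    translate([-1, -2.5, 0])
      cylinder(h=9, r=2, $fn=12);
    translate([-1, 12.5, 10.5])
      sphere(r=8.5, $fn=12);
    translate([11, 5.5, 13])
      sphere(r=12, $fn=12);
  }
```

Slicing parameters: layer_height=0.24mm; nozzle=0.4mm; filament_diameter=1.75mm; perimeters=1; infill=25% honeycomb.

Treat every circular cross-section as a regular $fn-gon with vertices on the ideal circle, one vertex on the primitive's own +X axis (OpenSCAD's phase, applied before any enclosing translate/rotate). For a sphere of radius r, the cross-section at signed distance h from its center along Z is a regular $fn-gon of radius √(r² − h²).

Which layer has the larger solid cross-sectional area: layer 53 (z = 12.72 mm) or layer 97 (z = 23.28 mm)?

layer 53 (z = 12.72 mm)

Layer 53 (z = 12.72): the cylinder is not intersected at this z (z outside [0, 3]); the cylinder at (-1, -2.5) is absent (z outside [0, 9]); the r=8.5 sphere at (-1, 12.5) slices to a regular 12-gon of circumradius 8.205 (√(r²−h²) with h=2.22 from center) (area = (12/2)·8.205²·sin(360°/12) = 201.96 mm²); the r=12 sphere at (11, 5.5) slices to a regular 12-gon of circumradius 11.997 (√(r²−h²) with h=0.28 from center) (area = (12/2)·11.997²·sin(360°/12) = 431.76 mm²); Merging all regions: the regions partially overlap — summed areas 633.73 mm² minus the doubly-counted overlap 55.23 mm² gives 578.50 mm² — area = 578.50 mm²; (whole slice rotated 70° about Z — lengths, areas and connectivity unchanged). So its area = 578.50 mm². Layer 97 (z = 23.28): the cylinder does not reach this height (z outside [0, 3]); the cylinder at (-1, -2.5) is absent (z outside [0, 9]); the sphere at (-1, 12.5) is not intersected at this z (|z−center|=12.780 > r=8.5); the r=12 sphere at (11, 5.5) contributes a regular 12-gon of circumradius √(12²−10.28²) = 6.190 (area = (12/2)·6.190²·sin(360°/12) = 114.96 mm²); Merging all regions: only the r=12 sphere at (11, 5.5) is present, so the union is just that shape — area = 114.96 mm²; (whole slice rotated 70° about Z — lengths, areas and connectivity unchanged). So its area = 114.96 mm². Layer 53 is larger (578.50 vs 114.96 mm²).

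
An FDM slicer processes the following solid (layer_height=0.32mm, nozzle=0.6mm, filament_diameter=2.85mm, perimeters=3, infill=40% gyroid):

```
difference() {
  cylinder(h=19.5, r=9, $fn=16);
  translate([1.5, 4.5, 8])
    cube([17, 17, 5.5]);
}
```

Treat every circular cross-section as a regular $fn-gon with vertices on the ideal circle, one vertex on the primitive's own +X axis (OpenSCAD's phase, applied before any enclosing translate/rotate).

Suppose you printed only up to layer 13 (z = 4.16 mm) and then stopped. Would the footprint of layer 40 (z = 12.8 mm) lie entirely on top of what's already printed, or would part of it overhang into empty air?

entirely on top

Compare the two slices. At z = 4.16: the r=9 cylinder contributes a regular 16-gon of circumradius 9 (area = (16/2)·9.000²·sin(360°/16) = 247.98 mm²); the cube at (1.5, 4.5) does not reach this height (z outside [8, 13.5]); Taking the first minus the rest: none of the subtracted shapes is present at this height, so the r=9 cylinder is unchanged — area = 247.98 mm². At z = 12.8: the cylinder: section is a regular 16-gon, circumradius r=9 (area = (16/2)·9.000²·sin(360°/16) = 247.98 mm²); the cube at (1.5, 4.5) (footprint 17×17) is included at this height (area 289.00 mm²); Taking the first minus the rest: starting from the r=9 cylinder (247.98 mm²), the 17×17 cube at (1.5, 4.5) partially overlaps it — only the 17.24 mm² overlap (of its 289.00 mm²) is removed, clipping the outline — area = 230.73 mm². Checking containment: the cross-section at z = 12.8 is a subset of the cross-section at z = 4.16.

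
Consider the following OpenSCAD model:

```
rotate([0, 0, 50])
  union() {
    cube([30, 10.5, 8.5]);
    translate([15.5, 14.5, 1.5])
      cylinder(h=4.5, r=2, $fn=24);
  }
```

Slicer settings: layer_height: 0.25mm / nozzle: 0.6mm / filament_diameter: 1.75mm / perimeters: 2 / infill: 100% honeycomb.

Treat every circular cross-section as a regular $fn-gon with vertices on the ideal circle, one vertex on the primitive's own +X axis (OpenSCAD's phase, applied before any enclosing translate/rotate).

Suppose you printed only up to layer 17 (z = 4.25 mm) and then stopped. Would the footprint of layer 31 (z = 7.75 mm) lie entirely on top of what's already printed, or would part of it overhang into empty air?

entirely on top

Compare the two slices. At z = 4.25: the cube is present — its section is the full 30×10.5 rectangle (area 315.00 mm²); the r=2 cylinder at (15.5, 14.5) contributes a regular 24-gon of circumradius 2 (area = (24/2)·2.000²·sin(360°/24) = 12.42 mm²); Merging all regions: the 2 present regions are separate (no shared area or edge), so areas and boundary lengths simply add and each stays a separate island — area = 327.42 mm²; (rotated 50° about Z; rotation is an isometry so areas/perimeters/island counts are preserved). At z = 7.75: the 30×10.5 cube contributes its full rectangle (area 315.00 mm²); the cylinder at (15.5, 14.5) is absent (z outside [1.5, 6]); Taking the union: only the 30×10.5 cube is present, so the union is just that shape — area = 315.00 mm²; (whole slice rotated 50° about Z — lengths, areas and connectivity unchanged). Checking containment: the cross-section at z = 7.75 is a subset of the cross-section at z = 4.25.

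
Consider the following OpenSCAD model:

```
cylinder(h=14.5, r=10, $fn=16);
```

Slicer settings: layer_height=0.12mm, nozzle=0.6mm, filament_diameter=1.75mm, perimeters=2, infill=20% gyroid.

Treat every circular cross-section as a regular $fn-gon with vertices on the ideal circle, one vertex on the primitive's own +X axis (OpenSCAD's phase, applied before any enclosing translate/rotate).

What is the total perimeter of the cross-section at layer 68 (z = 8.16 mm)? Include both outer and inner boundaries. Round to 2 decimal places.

62.43 mm

At z = 8.16 mm: the r=10 cylinder gives a regular 16-gon of circumradius 10 (constant along its height) (perimeter = 2·16·10.000·sin(180°/16) = 62.43 mm). Overall, the cross-section is a single solid region. Total boundary length (outer) = 62.43 mm.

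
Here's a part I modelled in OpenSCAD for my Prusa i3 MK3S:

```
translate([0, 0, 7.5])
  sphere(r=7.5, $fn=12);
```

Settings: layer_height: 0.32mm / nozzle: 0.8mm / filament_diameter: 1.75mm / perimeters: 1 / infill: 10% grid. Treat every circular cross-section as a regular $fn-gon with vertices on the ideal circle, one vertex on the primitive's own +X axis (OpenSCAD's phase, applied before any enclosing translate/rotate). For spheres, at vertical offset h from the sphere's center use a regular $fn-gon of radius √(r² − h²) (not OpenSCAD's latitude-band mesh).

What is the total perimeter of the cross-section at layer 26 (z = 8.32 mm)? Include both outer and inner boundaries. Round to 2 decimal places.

At z = 8.32 mm: the r=7.5 sphere slices to a regular 12-gon of circumradius 7.455 (√(r²−h²) with h=0.82 from center) (perimeter = 2·12·7.455·sin(180°/12) = 46.31 mm). Overall, the cross-section is a single solid region. Total boundary length (outer) = 46.31 mm.

46.31 mm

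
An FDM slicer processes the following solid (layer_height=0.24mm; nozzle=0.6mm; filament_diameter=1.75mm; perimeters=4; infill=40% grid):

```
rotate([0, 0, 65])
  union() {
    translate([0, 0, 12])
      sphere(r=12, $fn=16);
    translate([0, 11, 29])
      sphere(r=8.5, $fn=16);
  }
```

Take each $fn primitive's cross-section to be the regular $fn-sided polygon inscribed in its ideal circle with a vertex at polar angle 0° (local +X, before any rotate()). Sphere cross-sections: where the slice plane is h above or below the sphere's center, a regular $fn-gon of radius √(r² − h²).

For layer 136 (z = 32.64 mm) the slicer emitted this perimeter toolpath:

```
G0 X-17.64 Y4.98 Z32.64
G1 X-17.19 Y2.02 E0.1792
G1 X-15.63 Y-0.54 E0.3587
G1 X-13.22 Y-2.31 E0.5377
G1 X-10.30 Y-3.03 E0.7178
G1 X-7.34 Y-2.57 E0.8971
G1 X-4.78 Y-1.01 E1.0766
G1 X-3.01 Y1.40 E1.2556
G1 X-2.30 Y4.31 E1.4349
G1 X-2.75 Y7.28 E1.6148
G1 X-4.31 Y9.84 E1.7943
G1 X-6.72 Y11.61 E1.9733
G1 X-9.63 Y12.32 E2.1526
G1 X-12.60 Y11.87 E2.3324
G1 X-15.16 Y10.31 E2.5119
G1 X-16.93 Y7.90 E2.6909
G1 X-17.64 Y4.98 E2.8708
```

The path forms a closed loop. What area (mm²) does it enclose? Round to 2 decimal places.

Apply the shoelace formula to the sequence of (X, Y) vertices; enclosed area = 180.63 mm².

180.63 mm²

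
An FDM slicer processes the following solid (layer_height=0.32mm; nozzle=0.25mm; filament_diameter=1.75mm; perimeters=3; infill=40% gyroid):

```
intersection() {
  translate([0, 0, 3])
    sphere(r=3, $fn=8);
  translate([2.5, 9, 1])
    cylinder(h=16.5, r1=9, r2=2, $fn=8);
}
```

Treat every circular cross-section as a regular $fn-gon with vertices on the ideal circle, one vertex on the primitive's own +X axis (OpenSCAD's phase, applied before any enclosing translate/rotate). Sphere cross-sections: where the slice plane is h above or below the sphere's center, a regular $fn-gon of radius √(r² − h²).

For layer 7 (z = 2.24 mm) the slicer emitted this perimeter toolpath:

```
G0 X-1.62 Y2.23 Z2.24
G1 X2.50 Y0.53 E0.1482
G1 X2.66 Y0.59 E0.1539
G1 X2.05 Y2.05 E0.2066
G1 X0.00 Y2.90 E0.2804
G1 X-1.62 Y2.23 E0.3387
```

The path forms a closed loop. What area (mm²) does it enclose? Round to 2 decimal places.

Apply the shoelace formula to the sequence of (X, Y) vertices; enclosed area = 4.26 mm².

4.26 mm²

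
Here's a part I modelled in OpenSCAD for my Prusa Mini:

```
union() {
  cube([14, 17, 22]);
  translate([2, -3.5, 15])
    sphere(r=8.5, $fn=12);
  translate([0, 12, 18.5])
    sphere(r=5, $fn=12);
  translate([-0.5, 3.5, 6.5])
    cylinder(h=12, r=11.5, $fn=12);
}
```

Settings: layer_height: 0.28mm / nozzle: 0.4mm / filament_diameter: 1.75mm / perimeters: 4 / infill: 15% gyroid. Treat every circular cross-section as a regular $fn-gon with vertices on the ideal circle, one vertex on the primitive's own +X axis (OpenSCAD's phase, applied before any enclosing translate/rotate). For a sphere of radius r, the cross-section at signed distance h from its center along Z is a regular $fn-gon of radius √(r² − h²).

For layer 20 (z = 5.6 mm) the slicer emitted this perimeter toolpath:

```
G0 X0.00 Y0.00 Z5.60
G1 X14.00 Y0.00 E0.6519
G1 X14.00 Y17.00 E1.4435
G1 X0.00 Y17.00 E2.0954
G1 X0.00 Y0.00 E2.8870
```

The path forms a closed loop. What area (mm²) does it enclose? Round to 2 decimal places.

238.00 mm²

Apply the shoelace formula to the sequence of (X, Y) vertices; enclosed area = 238.00 mm².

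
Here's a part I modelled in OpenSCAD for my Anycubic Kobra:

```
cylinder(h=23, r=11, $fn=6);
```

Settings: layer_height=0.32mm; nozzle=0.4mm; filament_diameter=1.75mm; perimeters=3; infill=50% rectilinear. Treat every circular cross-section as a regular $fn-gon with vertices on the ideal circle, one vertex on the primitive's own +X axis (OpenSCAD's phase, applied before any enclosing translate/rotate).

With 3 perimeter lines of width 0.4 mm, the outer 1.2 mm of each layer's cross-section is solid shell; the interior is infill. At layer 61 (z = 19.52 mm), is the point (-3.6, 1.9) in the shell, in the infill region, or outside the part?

infill

At z = 19.52 mm: the r=11 cylinder contributes a regular 6-gon of circumradius 11. Overall, the cross-section is a single solid region. The nearest boundary edge runs (-5.50, 9.53)→(-11.00, 0.00); distance from the point to it = 5.46 mm. The point is inside the cross-section and 5.46 mm from the nearest boundary — more than the 1.2 mm shell width (3 × 0.4), so it's in the infill interior.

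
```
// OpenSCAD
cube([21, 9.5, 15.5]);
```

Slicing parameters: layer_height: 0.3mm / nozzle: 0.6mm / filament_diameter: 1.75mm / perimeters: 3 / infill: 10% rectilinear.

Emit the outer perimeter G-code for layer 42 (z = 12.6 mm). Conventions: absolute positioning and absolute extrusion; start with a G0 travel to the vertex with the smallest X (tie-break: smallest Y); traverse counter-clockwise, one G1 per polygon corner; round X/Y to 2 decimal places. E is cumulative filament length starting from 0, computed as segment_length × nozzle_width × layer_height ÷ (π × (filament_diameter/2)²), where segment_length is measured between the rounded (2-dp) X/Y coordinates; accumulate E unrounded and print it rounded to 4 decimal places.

G0 X0.00 Y0.00 Z12.60
G1 X21.00 Y0.00 E1.5715
G1 X21.00 Y9.50 E2.2825
G1 X0.00 Y9.50 E3.8540
G1 X0.00 Y0.00 E4.5650

At z = 12.6 mm: the cube is present — its section is the full 21×9.5 rectangle. The outline is a single polygon with 4 vertices. Extrusion per mm of travel: 0.6 × 0.3 / (π × 0.875²) = 0.074835. Accumulating E over each segment gives final E = 4.5650.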